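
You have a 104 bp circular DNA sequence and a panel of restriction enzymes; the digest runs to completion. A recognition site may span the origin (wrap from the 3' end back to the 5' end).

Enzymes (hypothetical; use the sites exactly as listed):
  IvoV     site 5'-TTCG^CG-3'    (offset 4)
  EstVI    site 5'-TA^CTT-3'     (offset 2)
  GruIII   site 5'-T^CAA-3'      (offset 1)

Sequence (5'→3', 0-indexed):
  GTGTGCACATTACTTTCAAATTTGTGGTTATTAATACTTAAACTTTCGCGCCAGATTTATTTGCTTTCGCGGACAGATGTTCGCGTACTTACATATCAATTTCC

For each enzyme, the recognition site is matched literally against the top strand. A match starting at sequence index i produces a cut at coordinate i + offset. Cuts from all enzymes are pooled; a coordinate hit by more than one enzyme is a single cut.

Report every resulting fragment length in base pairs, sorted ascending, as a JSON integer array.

[4,4,9,12,14,20,20,21]

Site scan:
  IvoV TTCGCG/4: at [44, 65, 79] ⇒ [48, 69, 83]
  EstVI TACTT/2: at [10, 34, 85] ⇒ [12, 36, 87]
  GruIII TCAA/1: at [15, 95] ⇒ [16, 96]

Pooled cuts: [12, 16, 36, 48, 69, 83, 87, 96]

Fragments:
  12→16: 4 bp
  16→36: 20 bp
  36→48: 12 bp
  48→69: 21 bp
  69→83: 14 bp
  83→87: 4 bp
  87→96: 9 bp
  96→12 (wrap): 104-96+12 = 20 bp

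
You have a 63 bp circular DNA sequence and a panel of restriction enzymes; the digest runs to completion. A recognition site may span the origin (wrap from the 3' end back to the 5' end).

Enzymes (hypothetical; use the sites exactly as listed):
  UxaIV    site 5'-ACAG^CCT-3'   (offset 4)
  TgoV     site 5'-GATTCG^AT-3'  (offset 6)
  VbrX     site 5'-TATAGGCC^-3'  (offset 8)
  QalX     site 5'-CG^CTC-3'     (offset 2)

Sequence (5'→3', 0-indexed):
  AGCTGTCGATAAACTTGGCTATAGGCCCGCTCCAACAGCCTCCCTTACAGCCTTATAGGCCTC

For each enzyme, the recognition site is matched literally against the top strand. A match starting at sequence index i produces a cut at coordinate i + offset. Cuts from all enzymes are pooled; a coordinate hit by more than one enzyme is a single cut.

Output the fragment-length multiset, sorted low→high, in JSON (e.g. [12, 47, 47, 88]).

Site scan:
  UxaIV ACAGCCT/4: at [34, 46] ⇒ [38, 50]
  TgoV (GATTCGAT, off=6): no sites
  VbrX TATAGGCC/8: at [19, 53] ⇒ [27, 61]
  QalX CGCTC/2: at [27] ⇒ [29]

All cut coordinates (distinct, sorted): [27, 29, 38, 50, 61]

Fragment lengths:
  27→29: 2 bp
  29→38: 9 bp
  38→50: 12 bp
  50→61: 11 bp
  61→27 (wrap): 63-61+27 = 29 bp

[2,9,11,12,29]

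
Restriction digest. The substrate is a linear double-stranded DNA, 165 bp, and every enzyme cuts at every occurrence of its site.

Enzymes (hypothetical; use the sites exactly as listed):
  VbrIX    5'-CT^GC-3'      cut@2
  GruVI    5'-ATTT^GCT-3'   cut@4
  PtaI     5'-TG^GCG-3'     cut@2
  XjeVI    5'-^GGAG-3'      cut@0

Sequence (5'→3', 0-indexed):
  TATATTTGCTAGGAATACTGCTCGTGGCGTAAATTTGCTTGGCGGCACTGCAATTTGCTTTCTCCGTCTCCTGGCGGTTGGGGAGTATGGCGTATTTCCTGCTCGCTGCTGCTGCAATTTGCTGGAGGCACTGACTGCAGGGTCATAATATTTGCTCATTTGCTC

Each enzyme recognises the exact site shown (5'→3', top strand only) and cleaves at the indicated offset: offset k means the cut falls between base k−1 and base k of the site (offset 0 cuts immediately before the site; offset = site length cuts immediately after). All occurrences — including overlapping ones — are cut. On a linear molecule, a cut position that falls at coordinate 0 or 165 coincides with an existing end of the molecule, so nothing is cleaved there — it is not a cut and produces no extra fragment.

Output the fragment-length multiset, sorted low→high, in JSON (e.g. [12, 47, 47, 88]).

[3,3,3,4,5,7,7,7,7,7,8,8,8,8,10,11,12,13,17,17]

Site scan:
  VbrIX CTGC/2: at [17, 47, 98, 105, 108, 111, 134] ⇒ [19, 49, 100, 107, 110, 113, 136]
  GruVI ATTTGCT/4: at [3, 32, 52, 116, 149, 157] ⇒ [7, 36, 56, 120, 153, 161]
  PtaI TGGCG/2: at [24, 39, 71, 87] ⇒ [26, 41, 73, 89]
  XjeVI GGAG/0: at [81, 123] ⇒ [81, 123]

All cut coordinates (distinct, sorted): [7, 19, 26, 36, 41, 49, 56, 73, 81, 89, 100, 107, 110, 113, 120, 123, 136, 153, 161]

Fragments:
  [0,7): 7 bp
  [7,19): 12 bp
  [19,26): 7 bp
  [26,36): 10 bp
  [36,41): 5 bp
  [41,49): 8 bp
  [49,56): 7 bp
  [56,73): 17 bp
  [73,81): 8 bp
  [81,89): 8 bp
  [89,100): 11 bp
  [100,107): 7 bp
  [107,110): 3 bp
  [110,113): 3 bp
  [113,120): 7 bp
  [120,123): 3 bp
  [123,136): 13 bp
  [136,153): 17 bp
  [153,161): 8 bp
  [161,165): 4 bp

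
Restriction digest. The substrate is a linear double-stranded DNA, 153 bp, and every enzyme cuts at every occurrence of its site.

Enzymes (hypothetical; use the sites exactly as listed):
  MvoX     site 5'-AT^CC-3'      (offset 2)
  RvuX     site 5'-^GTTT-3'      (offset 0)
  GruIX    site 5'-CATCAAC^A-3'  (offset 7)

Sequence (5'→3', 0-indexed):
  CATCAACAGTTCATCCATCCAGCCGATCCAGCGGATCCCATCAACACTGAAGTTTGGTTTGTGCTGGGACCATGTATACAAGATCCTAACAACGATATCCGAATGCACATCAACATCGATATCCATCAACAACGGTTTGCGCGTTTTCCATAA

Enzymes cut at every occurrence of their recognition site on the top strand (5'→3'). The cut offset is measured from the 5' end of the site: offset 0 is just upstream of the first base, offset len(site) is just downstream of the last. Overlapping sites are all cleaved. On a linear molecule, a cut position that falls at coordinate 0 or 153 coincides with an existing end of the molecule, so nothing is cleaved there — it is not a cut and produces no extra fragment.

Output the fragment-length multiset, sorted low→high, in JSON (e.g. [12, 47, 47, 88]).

Per-enzyme occurrences:
  MvoX (ATCC, off=2): starts [12, 16, 25, 34, 82, 96, 120] → cuts [14, 18, 27, 36, 84, 98, 122]
  RvuX (GTTT, off=0): starts [51, 56, 134, 142] → cuts [51, 56, 134, 142]
  GruIX (CATCAACA, off=7): starts [0, 38, 107, 123] → cuts [7, 45, 114, 130]

All cut coordinates (distinct, sorted): [7, 14, 18, 27, 36, 45, 51, 56, 84, 98, 114, 122, 130, 134, 142]

Fragment lengths:
  [0,7): 7 bp
  [7,14): 7 bp
  [14,18): 4 bp
  [18,27): 9 bp
  [27,36): 9 bp
  [36,45): 9 bp
  [45,51): 6 bp
  [51,56): 5 bp
  [56,84): 28 bp
  [84,98): 14 bp
  [98,114): 16 bp
  [114,122): 8 bp
  [122,130): 8 bp
  [130,134): 4 bp
  [134,142): 8 bp
  [142,153): 11 bp

[4,4,5,6,7,7,8,8,8,9,9,9,11,14,16,28]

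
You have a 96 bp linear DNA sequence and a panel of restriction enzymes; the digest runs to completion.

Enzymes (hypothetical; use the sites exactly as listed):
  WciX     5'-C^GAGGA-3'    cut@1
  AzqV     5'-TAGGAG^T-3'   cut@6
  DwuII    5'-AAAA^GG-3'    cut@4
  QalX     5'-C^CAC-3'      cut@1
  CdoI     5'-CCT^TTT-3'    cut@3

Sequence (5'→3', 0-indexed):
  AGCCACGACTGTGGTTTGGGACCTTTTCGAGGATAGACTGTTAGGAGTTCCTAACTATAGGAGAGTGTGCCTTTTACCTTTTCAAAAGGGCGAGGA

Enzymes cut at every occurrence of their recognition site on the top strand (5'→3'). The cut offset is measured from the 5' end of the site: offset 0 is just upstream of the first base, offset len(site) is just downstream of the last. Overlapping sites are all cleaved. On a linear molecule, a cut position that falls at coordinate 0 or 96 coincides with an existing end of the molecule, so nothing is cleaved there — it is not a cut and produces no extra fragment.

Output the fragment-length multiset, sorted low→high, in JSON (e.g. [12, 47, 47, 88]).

[3,4,4,5,7,8,19,21,25]

Scan for sites:
  WciX CGAGGA/1: at [27, 90] ⇒ [28, 91]
  AzqV TAGGAGT/6: at [41] ⇒ [47]
  DwuII AAAAGG/4: at [83] ⇒ [87]
  QalX CCAC/1: at [2] ⇒ [3]
  CdoI CCTTTT/3: at [21, 69, 76] ⇒ [24, 72, 79]

All cut coordinates (distinct, sorted): [3, 24, 28, 47, 72, 79, 87, 91]

Fragment lengths:
  [0,3): 3 bp
  [3,24): 21 bp
  [24,28): 4 bp
  [28,47): 19 bp
  [47,72): 25 bp
  [72,79): 7 bp
  [79,87): 8 bp
  [87,91): 4 bp
  [91,96): 5 bp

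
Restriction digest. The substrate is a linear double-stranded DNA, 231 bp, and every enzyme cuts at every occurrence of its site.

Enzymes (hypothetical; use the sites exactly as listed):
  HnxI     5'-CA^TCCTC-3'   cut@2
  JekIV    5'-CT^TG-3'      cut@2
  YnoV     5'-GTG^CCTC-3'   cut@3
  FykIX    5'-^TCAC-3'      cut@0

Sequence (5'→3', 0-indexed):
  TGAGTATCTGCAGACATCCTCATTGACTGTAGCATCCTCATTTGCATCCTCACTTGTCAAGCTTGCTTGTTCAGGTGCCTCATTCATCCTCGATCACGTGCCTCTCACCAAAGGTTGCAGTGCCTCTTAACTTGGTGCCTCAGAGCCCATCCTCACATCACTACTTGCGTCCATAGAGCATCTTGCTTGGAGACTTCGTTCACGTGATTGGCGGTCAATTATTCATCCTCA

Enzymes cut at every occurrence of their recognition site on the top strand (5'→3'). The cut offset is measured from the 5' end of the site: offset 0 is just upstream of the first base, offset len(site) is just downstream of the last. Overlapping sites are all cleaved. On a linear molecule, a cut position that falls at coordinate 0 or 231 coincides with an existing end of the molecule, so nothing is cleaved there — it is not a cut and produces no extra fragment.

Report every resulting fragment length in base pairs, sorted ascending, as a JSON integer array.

[3,3,4,4,4,5,5,5,6,7,7,8,9,9,10,10,12,12,12,16,18,18,18,26]

Per-enzyme occurrences:
  HnxI CATCCTC/2: at [14, 32, 44, 84, 147, 223] ⇒ [16, 34, 46, 86, 149, 225]
  JekIV CTTG/2: at [52, 61, 65, 130, 163, 181, 185] ⇒ [54, 63, 67, 132, 165, 183, 187]
  YnoV GTGCCTC/3: at [74, 97, 119, 134] ⇒ [77, 100, 122, 137]
  FykIX TCAC/0: at [49, 93, 104, 152, 157, 199] ⇒ [49, 93, 104, 152, 157, 199]

All cut coordinates (distinct, sorted): [16, 34, 46, 49, 54, 63, 67, 77, 86, 93, 100, 104, 122, 132, 137, 149, 152, 157, 165, 183, 187, 199, 225]

Fragments:
  [0,16): 16 bp
  [16,34): 18 bp
  [34,46): 12 bp
  [46,49): 3 bp
  [49,54): 5 bp
  [54,63): 9 bp
  [63,67): 4 bp
  [67,77): 10 bp
  [77,86): 9 bp
  [86,93): 7 bp
  [93,100): 7 bp
  [100,104): 4 bp
  [104,122): 18 bp
  [122,132): 10 bp
  [132,137): 5 bp
  [137,149): 12 bp
  [149,152): 3 bp
  [152,157): 5 bp
  [157,165): 8 bp
  [165,183): 18 bp
  [183,187): 4 bp
  [187,199): 12 bp
  [199,225): 26 bp
  [225,231): 6 bp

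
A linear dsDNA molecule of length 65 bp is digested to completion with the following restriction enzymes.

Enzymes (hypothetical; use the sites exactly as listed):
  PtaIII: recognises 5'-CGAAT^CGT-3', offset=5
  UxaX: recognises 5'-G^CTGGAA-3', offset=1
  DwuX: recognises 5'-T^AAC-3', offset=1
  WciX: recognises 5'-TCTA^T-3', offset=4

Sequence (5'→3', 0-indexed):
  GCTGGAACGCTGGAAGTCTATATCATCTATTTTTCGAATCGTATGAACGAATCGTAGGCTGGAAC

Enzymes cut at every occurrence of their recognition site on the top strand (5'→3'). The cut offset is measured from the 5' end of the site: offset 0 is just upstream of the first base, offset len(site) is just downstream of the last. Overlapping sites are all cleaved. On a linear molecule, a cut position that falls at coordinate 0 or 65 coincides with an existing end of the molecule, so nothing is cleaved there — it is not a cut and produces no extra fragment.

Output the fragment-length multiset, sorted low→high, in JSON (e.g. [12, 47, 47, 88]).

[1,6,7,8,9,10,11,13]

Scan for sites:
  PtaIII CGAATCGT/5: at [34, 47] ⇒ [39, 52]
  UxaX GCTGGAA/1: at [0, 8, 57] ⇒ [1, 9, 58]
  DwuX (TAAC, off=1): no sites
  WciX TCTAT/4: at [16, 25] ⇒ [20, 29]

All cut coordinates (distinct, sorted): [1, 9, 20, 29, 39, 52, 58]

Fragments:
  [0,1): 1 bp
  [1,9): 8 bp
  [9,20): 11 bp
  [20,29): 9 bp
  [29,39): 10 bp
  [39,52): 13 bp
  [52,58): 6 bp
  [58,65): 7 bp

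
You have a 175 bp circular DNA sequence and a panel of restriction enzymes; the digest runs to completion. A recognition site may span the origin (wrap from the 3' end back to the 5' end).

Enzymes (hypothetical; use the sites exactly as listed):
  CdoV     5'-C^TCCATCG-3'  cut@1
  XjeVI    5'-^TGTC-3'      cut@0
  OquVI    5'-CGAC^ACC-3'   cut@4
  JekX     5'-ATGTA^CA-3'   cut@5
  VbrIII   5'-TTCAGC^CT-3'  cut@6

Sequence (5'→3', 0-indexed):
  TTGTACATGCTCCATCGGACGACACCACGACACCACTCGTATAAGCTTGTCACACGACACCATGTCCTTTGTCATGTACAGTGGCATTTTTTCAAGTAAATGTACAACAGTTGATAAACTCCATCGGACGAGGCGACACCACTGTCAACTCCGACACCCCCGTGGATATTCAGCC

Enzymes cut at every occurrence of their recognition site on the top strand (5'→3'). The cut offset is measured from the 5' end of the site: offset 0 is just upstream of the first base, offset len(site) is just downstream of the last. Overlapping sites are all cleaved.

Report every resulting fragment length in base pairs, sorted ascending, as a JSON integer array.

Per-enzyme occurrences:
  CdoV (CTCCATCG, off=1): starts [9, 118] → cuts [10, 119]
  XjeVI (TGTC, off=0): starts [47, 62, 69, 142] → cuts [47, 62, 69, 142]
  OquVI (CGACACC, off=4): starts [19, 27, 54, 133, 151] → cuts [23, 31, 58, 137, 155]
  JekX (ATGTACA, off=5): starts [73, 99] → cuts [78, 104]
  VbrIII (TTCAGCCT, off=6): starts [168] → cuts [174]

Pooled cuts: [10, 23, 31, 47, 58, 62, 69, 78, 104, 119, 137, 142, 155, 174]

Fragments:
  10→23: 13 bp
  23→31: 8 bp
  31→47: 16 bp
  47→58: 11 bp
  58→62: 4 bp
  62→69: 7 bp
  69→78: 9 bp
  78→104: 26 bp
  104→119: 15 bp
  119→137: 18 bp
  137→142: 5 bp
  142→155: 13 bp
  155→174: 19 bp
  174→10 (wrap): 175-174+10 = 11 bp

[4,5,7,8,9,11,11,13,13,15,16,18,19,26]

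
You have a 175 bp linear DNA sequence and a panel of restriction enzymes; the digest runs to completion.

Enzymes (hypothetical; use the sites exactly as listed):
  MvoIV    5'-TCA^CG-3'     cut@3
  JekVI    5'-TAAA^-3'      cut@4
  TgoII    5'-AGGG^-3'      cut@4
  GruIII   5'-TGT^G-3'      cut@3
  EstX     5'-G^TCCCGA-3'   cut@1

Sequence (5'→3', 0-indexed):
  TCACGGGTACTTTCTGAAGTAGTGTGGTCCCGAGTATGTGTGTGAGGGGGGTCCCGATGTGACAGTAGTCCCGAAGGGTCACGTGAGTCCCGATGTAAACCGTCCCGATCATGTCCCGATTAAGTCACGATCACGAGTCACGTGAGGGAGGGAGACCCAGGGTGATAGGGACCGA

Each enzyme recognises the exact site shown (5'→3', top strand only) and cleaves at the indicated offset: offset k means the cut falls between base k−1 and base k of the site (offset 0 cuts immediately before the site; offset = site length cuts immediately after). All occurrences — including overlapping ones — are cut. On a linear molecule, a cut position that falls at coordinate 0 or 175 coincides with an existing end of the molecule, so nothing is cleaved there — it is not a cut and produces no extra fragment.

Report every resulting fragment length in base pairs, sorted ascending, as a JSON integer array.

Scan for sites:
  MvoIV TCACG/3: at [0, 78, 124, 130, 137] ⇒ [3, 81, 127, 133, 140]
  JekVI TAAA/4: at [95] ⇒ [99]
  TgoII AGGG/4: at [44, 74, 144, 148, 158, 166] ⇒ [48, 78, 148, 152, 162, 170]
  GruIII TGTG/3: at [22, 36, 38, 40, 57] ⇒ [25, 39, 41, 43, 60]
  EstX GTCCCGA/1: at [26, 50, 67, 86, 101, 112] ⇒ [27, 51, 68, 87, 102, 113]

All cut coordinates (distinct, sorted): [3, 25, 27, 39, 41, 43, 48, 51, 60, 68, 78, 81, 87, 99, 102, 113, 127, 133, 140, 148, 152, 162, 170]

Fragment lengths:
  [0,3): 3 bp
  [3,25): 22 bp
  [25,27): 2 bp
  [27,39): 12 bp
  [39,41): 2 bp
  [41,43): 2 bp
  [43,48): 5 bp
  [48,51): 3 bp
  [51,60): 9 bp
  [60,68): 8 bp
  [68,78): 10 bp
  [78,81): 3 bp
  [81,87): 6 bp
  [87,99): 12 bp
  [99,102): 3 bp
  [102,113): 11 bp
  [113,127): 14 bp
  [127,133): 6 bp
  [133,140): 7 bp
  [140,148): 8 bp
  [148,152): 4 bp
  [152,162): 10 bp
  [162,170): 8 bp
  [170,175): 5 bp

[2,2,2,3,3,3,3,4,5,5,6,6,7,8,8,8,9,10,10,11,12,12,14,22]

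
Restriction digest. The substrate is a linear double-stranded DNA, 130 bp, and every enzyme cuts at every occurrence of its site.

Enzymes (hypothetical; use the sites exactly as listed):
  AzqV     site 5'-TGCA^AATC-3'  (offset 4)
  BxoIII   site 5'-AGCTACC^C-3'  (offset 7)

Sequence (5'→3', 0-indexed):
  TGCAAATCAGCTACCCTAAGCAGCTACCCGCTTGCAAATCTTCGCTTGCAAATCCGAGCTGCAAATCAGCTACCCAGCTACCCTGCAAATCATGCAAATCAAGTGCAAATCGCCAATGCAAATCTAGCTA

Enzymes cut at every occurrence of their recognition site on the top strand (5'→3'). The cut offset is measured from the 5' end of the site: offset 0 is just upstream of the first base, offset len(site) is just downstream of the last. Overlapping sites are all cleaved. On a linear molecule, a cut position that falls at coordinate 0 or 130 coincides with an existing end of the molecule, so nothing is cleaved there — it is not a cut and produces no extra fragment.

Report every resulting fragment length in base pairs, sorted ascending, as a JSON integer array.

[4,5,8,8,9,10,11,11,11,13,13,13,14]

Scan for sites:
  AzqV TGCAAATC/4: at [0, 32, 46, 59, 83, 92, 103, 116] ⇒ [4, 36, 50, 63, 87, 96, 107, 120]
  BxoIII AGCTACCC/7: at [8, 21, 67, 75] ⇒ [15, 28, 74, 82]

All cut coordinates (distinct, sorted): [4, 15, 28, 36, 50, 63, 74, 82, 87, 96, 107, 120]

Fragment lengths:
  [0,4): 4 bp
  [4,15): 11 bp
  [15,28): 13 bp
  [28,36): 8 bp
  [36,50): 14 bp
  [50,63): 13 bp
  [63,74): 11 bp
  [74,82): 8 bp
  [82,87): 5 bp
  [87,96): 9 bp
  [96,107): 11 bp
  [107,120): 13 bp
  [120,130): 10 bp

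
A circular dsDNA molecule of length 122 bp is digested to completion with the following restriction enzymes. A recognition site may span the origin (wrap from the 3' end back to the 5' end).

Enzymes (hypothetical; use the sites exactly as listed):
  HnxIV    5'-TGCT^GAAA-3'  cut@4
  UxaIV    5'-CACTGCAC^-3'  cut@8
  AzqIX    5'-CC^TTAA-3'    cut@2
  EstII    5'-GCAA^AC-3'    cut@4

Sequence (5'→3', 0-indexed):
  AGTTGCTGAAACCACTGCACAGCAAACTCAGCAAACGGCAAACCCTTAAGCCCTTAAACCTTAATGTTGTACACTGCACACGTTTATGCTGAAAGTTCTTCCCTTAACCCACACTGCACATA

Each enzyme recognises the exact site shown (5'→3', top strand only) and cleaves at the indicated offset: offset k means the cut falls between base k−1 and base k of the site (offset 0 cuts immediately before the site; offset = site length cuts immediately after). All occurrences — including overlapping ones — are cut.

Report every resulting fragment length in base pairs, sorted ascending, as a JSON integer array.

Scan for sites:
  HnxIV (TGCTGAAA, off=4): starts [3, 86] → cuts [7, 90]
  UxaIV (CACTGCAC, off=8): starts [12, 71, 111] → cuts [20, 79, 119]
  AzqIX (CCTTAA, off=2): starts [43, 51, 58, 101] → cuts [45, 53, 60, 103]
  EstII (GCAAAC, off=4): starts [21, 30, 37] → cuts [25, 34, 41]

All cut coordinates (distinct, sorted): [7, 20, 25, 34, 41, 45, 53, 60, 79, 90, 103, 119]

Fragments:
  7→20: 13 bp
  20→25: 5 bp
  25→34: 9 bp
  34→41: 7 bp
  41→45: 4 bp
  45→53: 8 bp
  53→60: 7 bp
  60→79: 19 bp
  79→90: 11 bp
  90→103: 13 bp
  103→119: 16 bp
  119→7 (wrap): 122-119+7 = 10 bp

[4,5,7,7,8,9,10,11,13,13,16,19]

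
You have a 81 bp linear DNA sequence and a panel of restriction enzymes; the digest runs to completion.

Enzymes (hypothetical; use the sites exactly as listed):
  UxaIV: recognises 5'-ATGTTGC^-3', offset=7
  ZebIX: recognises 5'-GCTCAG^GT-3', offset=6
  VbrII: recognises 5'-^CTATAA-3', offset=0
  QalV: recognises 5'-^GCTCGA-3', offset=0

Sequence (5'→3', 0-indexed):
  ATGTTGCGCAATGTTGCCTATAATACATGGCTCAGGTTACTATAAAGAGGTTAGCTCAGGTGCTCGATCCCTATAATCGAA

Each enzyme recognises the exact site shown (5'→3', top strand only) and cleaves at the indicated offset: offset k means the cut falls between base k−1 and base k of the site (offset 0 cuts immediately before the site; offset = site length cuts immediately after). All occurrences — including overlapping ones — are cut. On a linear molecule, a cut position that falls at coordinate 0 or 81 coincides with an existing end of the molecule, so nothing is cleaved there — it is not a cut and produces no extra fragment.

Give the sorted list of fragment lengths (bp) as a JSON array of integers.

[2,4,7,9,10,11,18,20]

Site scan:
  UxaIV (ATGTTGC, off=7): starts [0, 10] → cuts [7, 17]
  ZebIX (GCTCAGGT, off=6): starts [29, 53] → cuts [35, 59]
  VbrII (CTATAA, off=0): starts [17, 39, 70] → cuts [17, 39, 70]
  QalV (GCTCGA, off=0): starts [61] → cuts [61]

All cut coordinates (distinct, sorted): [7, 17, 35, 39, 59, 61, 70]

Fragments:
  [0,7): 7 bp
  [7,17): 10 bp
  [17,35): 18 bp
  [35,39): 4 bp
  [39,59): 20 bp
  [59,61): 2 bp
  [61,70): 9 bp
  [70,81): 11 bp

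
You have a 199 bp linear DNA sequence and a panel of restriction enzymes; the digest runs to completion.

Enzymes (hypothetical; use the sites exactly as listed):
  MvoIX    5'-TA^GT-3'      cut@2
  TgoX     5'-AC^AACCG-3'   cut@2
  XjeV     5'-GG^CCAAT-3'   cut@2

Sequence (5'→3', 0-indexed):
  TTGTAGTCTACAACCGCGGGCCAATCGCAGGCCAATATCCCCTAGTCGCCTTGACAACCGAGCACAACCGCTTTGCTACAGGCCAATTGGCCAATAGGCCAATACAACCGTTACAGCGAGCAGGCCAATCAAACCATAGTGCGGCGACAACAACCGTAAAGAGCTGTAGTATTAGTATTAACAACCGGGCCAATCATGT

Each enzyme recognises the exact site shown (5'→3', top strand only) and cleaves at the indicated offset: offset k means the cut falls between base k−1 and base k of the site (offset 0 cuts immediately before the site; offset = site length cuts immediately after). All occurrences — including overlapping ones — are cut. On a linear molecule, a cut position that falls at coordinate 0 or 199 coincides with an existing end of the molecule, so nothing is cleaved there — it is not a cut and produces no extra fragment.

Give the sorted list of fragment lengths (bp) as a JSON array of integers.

[5,6,6,7,7,8,8,8,9,10,10,11,11,13,13,14,17,17,19]

Scan for sites:
  MvoIX TAGT/2: at [3, 42, 136, 166, 172] ⇒ [5, 44, 138, 168, 174]
  TgoX ACAACCG/2: at [9, 53, 63, 103, 149, 180] ⇒ [11, 55, 65, 105, 151, 182]
  XjeV GGCCAAT/2: at [18, 29, 80, 88, 96, 122, 187] ⇒ [20, 31, 82, 90, 98, 124, 189]

Pooled cuts: [5, 11, 20, 31, 44, 55, 65, 82, 90, 98, 105, 124, 138, 151, 168, 174, 182, 189]

Fragments:
  [0,5): 5 bp
  [5,11): 6 bp
  [11,20): 9 bp
  [20,31): 11 bp
  [31,44): 13 bp
  [44,55): 11 bp
  [55,65): 10 bp
  [65,82): 17 bp
  [82,90): 8 bp
  [90,98): 8 bp
  [98,105): 7 bp
  [105,124): 19 bp
  [124,138): 14 bp
  [138,151): 13 bp
  [151,168): 17 bp
  [168,174): 6 bp
  [174,182): 8 bp
  [182,189): 7 bp
  [189,199): 10 bp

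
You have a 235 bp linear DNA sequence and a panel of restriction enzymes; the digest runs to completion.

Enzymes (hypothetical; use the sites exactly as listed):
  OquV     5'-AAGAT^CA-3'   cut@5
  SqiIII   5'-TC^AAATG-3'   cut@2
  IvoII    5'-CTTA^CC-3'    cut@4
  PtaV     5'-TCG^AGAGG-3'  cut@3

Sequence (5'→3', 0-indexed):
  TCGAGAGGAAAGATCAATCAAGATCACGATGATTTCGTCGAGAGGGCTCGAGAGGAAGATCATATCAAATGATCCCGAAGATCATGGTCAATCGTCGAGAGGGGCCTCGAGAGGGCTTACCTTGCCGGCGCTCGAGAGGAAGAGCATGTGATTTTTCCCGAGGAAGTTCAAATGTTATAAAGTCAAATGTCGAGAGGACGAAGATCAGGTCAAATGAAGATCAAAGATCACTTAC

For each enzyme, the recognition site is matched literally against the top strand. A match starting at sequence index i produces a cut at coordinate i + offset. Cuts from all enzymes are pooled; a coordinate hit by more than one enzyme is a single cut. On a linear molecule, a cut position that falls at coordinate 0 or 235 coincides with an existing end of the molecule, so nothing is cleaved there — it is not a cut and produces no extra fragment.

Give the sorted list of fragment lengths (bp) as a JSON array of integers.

[3,6,6,7,7,8,10,10,10,10,10,11,12,13,15,15,15,16,16,35]

Per-enzyme occurrences:
  OquV AAGATCA/5: at [9, 19, 55, 77, 200, 216, 223] ⇒ [14, 24, 60, 82, 205, 221, 228]
  SqiIII TCAAATG/2: at [64, 167, 182, 209] ⇒ [66, 169, 184, 211]
  IvoII CTTACC/4: at [115] ⇒ [119]
  PtaV TCGAGAGG/3: at [0, 37, 47, 94, 106, 131, 189] ⇒ [3, 40, 50, 97, 109, 134, 192]

All cut coordinates (distinct, sorted): [3, 14, 24, 40, 50, 60, 66, 82, 97, 109, 119, 134, 169, 184, 192, 205, 211, 221, 228]

Fragments:
  [0,3): 3 bp
  [3,14): 11 bp
  [14,24): 10 bp
  [24,40): 16 bp
  [40,50): 10 bp
  [50,60): 10 bp
  [60,66): 6 bp
  [66,82): 16 bp
  [82,97): 15 bp
  [97,109): 12 bp
  [109,119): 10 bp
  [119,134): 15 bp
  [134,169): 35 bp
  [169,184): 15 bp
  [184,192): 8 bp
  [192,205): 13 bp
  [205,211): 6 bp
  [211,221): 10 bp
  [221,228): 7 bp
  [228,235): 7 bp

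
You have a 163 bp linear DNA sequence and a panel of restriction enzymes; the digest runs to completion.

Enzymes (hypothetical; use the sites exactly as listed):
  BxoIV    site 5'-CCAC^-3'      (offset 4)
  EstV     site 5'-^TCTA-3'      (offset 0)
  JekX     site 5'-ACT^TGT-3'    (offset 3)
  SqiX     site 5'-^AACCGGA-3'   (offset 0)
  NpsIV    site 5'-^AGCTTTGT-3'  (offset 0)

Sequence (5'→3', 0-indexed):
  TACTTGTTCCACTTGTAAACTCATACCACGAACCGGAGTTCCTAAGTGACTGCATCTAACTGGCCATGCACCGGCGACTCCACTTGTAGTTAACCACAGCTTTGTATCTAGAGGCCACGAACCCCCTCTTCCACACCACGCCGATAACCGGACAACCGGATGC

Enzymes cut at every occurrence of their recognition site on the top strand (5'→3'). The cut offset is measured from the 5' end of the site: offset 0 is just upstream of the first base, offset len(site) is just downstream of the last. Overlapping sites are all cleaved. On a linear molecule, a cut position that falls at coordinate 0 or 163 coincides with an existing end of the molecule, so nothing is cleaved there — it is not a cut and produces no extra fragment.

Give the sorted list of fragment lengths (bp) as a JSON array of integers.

Scan for sites:
  BxoIV (CCAC, off=4): starts [8, 25, 79, 93, 114, 130, 135] → cuts [12, 29, 83, 97, 118, 134, 139]
  EstV (TCTA, off=0): starts [54, 106] → cuts [54, 106]
  JekX (ACTTGT, off=3): starts [1, 10, 81] → cuts [4, 13, 84]
  SqiX (AACCGGA, off=0): starts [30, 145, 153] → cuts [30, 145, 153]
  NpsIV (AGCTTTGT, off=0): starts [97] → cuts [97]

Pooled cuts: [4, 12, 13, 29, 30, 54, 83, 84, 97, 106, 118, 134, 139, 145, 153]

Fragments:
  [0,4): 4 bp
  [4,12): 8 bp
  [12,13): 1 bp
  [13,29): 16 bp
  [29,30): 1 bp
  [30,54): 24 bp
  [54,83): 29 bp
  [83,84): 1 bp
  [84,97): 13 bp
  [97,106): 9 bp
  [106,118): 12 bp
  [118,134): 16 bp
  [134,139): 5 bp
  [139,145): 6 bp
  [145,153): 8 bp
  [153,163): 10 bp

[1,1,1,4,5,6,8,8,9,10,12,13,16,16,24,29]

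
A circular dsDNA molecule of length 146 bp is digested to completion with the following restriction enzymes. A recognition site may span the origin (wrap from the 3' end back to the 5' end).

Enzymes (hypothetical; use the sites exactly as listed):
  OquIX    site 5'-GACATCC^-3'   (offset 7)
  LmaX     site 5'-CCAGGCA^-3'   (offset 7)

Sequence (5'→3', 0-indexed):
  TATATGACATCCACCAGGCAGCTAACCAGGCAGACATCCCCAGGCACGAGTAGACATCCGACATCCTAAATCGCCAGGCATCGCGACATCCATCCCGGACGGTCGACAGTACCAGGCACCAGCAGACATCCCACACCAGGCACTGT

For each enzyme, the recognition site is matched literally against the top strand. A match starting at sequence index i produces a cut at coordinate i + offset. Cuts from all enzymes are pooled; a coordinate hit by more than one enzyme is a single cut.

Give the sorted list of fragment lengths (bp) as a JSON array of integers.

Per-enzyme occurrences:
  OquIX (GACATCC, off=7): starts [5, 32, 52, 59, 84, 124] → cuts [12, 39, 59, 66, 91, 131]
  LmaX (CCAGGCA, off=7): starts [13, 25, 39, 73, 111, 135] → cuts [20, 32, 46, 80, 118, 142]

Pooled cuts: [12, 20, 32, 39, 46, 59, 66, 80, 91, 118, 131, 142]

Fragments:
  12→20: 8 bp
  20→32: 12 bp
  32→39: 7 bp
  39→46: 7 bp
  46→59: 13 bp
  59→66: 7 bp
  66→80: 14 bp
  80→91: 11 bp
  91→118: 27 bp
  118→131: 13 bp
  131→142: 11 bp
  142→12 (wrap): 146-142+12 = 16 bp

[7,7,7,8,11,11,12,13,13,14,16,27]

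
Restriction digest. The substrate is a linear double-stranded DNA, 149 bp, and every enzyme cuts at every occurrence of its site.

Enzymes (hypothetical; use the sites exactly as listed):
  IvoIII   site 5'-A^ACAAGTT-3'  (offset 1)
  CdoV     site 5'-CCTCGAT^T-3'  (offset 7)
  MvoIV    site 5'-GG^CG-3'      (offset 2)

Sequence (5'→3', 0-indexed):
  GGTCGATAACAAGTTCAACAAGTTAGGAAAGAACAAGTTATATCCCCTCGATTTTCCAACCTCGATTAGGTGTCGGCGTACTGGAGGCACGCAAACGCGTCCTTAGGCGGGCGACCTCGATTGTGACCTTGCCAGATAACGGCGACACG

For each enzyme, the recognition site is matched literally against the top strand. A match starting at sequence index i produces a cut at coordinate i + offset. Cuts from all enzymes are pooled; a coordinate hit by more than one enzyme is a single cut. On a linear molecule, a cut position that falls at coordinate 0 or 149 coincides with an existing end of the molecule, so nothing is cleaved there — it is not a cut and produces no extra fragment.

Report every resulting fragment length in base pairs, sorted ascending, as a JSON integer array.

[4,7,8,9,10,10,14,15,20,21,31]

Scan for sites:
  IvoIII (AACAAGTT, off=1): starts [7, 16, 31] → cuts [8, 17, 32]
  CdoV (CCTCGATT, off=7): starts [45, 59, 114] → cuts [52, 66, 121]
  MvoIV (GGCG, off=2): starts [74, 105, 109, 140] → cuts [76, 107, 111, 142]

All cut coordinates (distinct, sorted): [8, 17, 32, 52, 66, 76, 107, 111, 121, 142]

Fragments:
  [0,8): 8 bp
  [8,17): 9 bp
  [17,32): 15 bp
  [32,52): 20 bp
  [52,66): 14 bp
  [66,76): 10 bp
  [76,107): 31 bp
  [107,111): 4 bp
  [111,121): 10 bp
  [121,142): 21 bp
  [142,149): 7 bp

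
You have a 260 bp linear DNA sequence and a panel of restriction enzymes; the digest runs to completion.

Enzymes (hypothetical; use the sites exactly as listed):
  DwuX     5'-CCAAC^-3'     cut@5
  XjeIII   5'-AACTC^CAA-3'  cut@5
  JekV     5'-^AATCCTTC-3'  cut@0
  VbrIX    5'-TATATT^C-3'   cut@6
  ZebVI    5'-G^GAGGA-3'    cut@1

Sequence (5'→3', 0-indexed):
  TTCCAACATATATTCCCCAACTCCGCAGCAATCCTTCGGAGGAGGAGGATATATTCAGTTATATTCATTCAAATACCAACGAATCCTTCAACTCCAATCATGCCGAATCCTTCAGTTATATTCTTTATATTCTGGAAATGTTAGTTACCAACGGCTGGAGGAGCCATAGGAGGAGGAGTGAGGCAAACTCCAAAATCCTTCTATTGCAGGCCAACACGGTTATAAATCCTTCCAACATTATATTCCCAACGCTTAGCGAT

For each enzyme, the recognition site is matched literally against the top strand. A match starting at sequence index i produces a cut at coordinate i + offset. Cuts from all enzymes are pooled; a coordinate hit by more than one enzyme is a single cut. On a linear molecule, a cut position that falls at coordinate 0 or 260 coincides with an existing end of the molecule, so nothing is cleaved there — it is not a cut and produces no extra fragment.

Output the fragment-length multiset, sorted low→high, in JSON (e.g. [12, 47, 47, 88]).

Site scan:
  DwuX (CCAAC, off=5): starts [2, 16, 75, 147, 210, 231, 245] → cuts [7, 21, 80, 152, 215, 236, 250]
  XjeIII (AACTCCAA, off=5): starts [89, 185] → cuts [94, 190]
  JekV (AATCCTTC, off=0): starts [29, 81, 105, 193, 224] → cuts [29, 81, 105, 193, 224]
  VbrIX (TATATTC, off=6): starts [8, 49, 59, 116, 125, 238] → cuts [14, 55, 65, 122, 131, 244]
  ZebVI (GGAGGA, off=1): starts [37, 40, 43, 156, 168, 171] → cuts [38, 41, 44, 157, 169, 172]

All cut coordinates (distinct, sorted): [7, 14, 21, 29, 38, 41, 44, 55, 65, 80, 81, 94, 105, 122, 131, 152, 157, 169, 172, 190, 193, 215, 224, 236, 244, 250]

Fragments:
  [0,7): 7 bp
  [7,14): 7 bp
  [14,21): 7 bp
  [21,29): 8 bp
  [29,38): 9 bp
  [38,41): 3 bp
  [41,44): 3 bp
  [44,55): 11 bp
  [55,65): 10 bp
  [65,80): 15 bp
  [80,81): 1 bp
  [81,94): 13 bp
  [94,105): 11 bp
  [105,122): 17 bp
  [122,131): 9 bp
  [131,152): 21 bp
  [152,157): 5 bp
  [157,169): 12 bp
  [169,172): 3 bp
  [172,190): 18 bp
  [190,193): 3 bp
  [193,215): 22 bp
  [215,224): 9 bp
  [224,236): 12 bp
  [236,244): 8 bp
  [244,250): 6 bp
  [250,260): 10 bp

[1,3,3,3,3,5,6,7,7,7,8,8,9,9,9,10,10,11,11,12,12,13,15,17,18,21,22]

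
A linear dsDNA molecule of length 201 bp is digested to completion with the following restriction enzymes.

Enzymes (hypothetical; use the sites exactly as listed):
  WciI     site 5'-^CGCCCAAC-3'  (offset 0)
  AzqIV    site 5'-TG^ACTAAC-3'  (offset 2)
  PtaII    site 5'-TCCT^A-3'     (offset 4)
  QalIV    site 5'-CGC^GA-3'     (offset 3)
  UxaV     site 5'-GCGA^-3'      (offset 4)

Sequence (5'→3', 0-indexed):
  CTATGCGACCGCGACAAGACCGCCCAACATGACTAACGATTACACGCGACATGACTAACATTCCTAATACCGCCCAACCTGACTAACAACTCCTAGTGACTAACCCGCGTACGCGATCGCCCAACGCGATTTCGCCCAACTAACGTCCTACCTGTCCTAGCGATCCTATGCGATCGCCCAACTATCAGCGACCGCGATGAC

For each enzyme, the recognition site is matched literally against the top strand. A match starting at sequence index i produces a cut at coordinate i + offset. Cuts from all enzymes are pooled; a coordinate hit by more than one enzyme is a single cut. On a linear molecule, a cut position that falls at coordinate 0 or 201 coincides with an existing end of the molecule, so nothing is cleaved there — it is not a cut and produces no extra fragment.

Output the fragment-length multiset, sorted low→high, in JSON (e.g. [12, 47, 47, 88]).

Per-enzyme occurrences:
  WciI (CGCCCAAC, off=0): starts [20, 70, 117, 132, 174] → cuts [20, 70, 117, 132, 174]
  AzqIV (TGACTAAC, off=2): starts [29, 51, 79, 96] → cuts [31, 53, 81, 98]
  PtaII (TCCTA, off=4): starts [61, 90, 145, 154, 163] → cuts [65, 94, 149, 158, 167]
  QalIV (CGCGA, off=3): starts [9, 44, 111, 124, 192] → cuts [12, 47, 114, 127, 195]
  UxaV (GCGA, off=4): starts [4, 10, 45, 112, 125, 159, 169, 187, 193] → cuts [8, 14, 49, 116, 129, 163, 173, 191, 197]

All cut coordinates (distinct, sorted): [8, 12, 14, 20, 31, 47, 49, 53, 65, 70, 81, 94, 98, 114, 116, 117, 127, 129, 132, 149, 158, 163, 167, 173, 174, 191, 195, 197]

Fragments:
  [0,8): 8 bp
  [8,12): 4 bp
  [12,14): 2 bp
  [14,20): 6 bp
  [20,31): 11 bp
  [31,47): 16 bp
  [47,49): 2 bp
  [49,53): 4 bp
  [53,65): 12 bp
  [65,70): 5 bp
  [70,81): 11 bp
  [81,94): 13 bp
  [94,98): 4 bp
  [98,114): 16 bp
  [114,116): 2 bp
  [116,117): 1 bp
  [117,127): 10 bp
  [127,129): 2 bp
  [129,132): 3 bp
  [132,149): 17 bp
  [149,158): 9 bp
  [158,163): 5 bp
  [163,167): 4 bp
  [167,173): 6 bp
  [173,174): 1 bp
  [174,191): 17 bp
  [191,195): 4 bp
  [195,197): 2 bp
  [197,201): 4 bp

[1,1,2,2,2,2,2,3,4,4,4,4,4,4,5,5,6,6,8,9,10,11,11,12,13,16,16,17,17]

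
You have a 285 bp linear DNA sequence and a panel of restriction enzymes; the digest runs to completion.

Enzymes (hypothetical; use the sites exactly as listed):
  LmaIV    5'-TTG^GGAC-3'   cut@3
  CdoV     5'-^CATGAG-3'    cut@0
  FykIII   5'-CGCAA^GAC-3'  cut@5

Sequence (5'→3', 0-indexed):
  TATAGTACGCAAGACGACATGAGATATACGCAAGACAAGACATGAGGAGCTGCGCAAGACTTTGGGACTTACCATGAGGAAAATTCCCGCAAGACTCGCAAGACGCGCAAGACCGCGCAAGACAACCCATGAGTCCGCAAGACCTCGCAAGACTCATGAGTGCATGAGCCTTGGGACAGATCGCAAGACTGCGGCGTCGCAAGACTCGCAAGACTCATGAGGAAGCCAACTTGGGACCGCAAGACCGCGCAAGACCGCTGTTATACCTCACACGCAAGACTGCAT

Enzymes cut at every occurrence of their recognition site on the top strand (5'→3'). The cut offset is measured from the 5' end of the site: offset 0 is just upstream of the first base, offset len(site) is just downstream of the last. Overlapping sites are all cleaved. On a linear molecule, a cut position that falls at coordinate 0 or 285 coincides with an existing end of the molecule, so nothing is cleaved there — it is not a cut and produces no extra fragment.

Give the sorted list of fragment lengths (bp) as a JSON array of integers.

Scan for sites:
  LmaIV (TTGGGAC, off=3): starts [61, 170, 230] → cuts [64, 173, 233]
  CdoV (CATGAG, off=0): starts [17, 40, 72, 127, 154, 162, 215] → cuts [17, 40, 72, 127, 154, 162, 215]
  FykIII (CGCAAGAC, off=5): starts [7, 28, 52, 87, 96, 105, 115, 135, 145, 181, 197, 206, 237, 247, 272] → cuts [12, 33, 57, 92, 101, 110, 120, 140, 150, 186, 202, 211, 242, 252, 277]

All cut coordinates (distinct, sorted): [12, 17, 33, 40, 57, 64, 72, 92, 101, 110, 120, 127, 140, 150, 154, 162, 173, 186, 202, 211, 215, 233, 242, 252, 277]

Fragment lengths:
  [0,12): 12 bp
  [12,17): 5 bp
  [17,33): 16 bp
  [33,40): 7 bp
  [40,57): 17 bp
  [57,64): 7 bp
  [64,72): 8 bp
  [72,92): 20 bp
  [92,101): 9 bp
  [101,110): 9 bp
  [110,120): 10 bp
  [120,127): 7 bp
  [127,140): 13 bp
  [140,150): 10 bp
  [150,154): 4 bp
  [154,162): 8 bp
  [162,173): 11 bp
  [173,186): 13 bp
  [186,202): 16 bp
  [202,211): 9 bp
  [211,215): 4 bp
  [215,233): 18 bp
  [233,242): 9 bp
  [242,252): 10 bp
  [252,277): 25 bp
  [277,285): 8 bp

[4,4,5,7,7,7,8,8,8,9,9,9,9,10,10,10,11,12,13,13,16,16,17,18,20,25]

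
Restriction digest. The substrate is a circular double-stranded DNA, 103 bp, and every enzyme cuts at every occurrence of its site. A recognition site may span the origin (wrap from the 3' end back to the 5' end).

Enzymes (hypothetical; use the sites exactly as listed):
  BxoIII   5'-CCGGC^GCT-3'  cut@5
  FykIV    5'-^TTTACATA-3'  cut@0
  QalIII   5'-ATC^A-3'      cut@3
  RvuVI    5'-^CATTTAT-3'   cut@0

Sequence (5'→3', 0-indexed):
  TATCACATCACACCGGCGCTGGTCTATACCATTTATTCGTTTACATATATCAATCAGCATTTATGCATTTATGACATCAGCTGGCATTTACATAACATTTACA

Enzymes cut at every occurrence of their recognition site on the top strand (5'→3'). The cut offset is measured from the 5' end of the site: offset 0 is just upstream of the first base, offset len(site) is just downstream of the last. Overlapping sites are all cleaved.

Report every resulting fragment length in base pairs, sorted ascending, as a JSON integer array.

Per-enzyme occurrences:
  BxoIII (CCGGCGCT, off=5): starts [12] → cuts [17]
  FykIV (TTTACATA, off=0): starts [39, 86, 97] → cuts [39, 86, 97]
  QalIII (ATCA, off=3): starts [1, 6, 48, 52, 75] → cuts [4, 9, 51, 55, 78]
  RvuVI (CATTTAT, off=0): starts [29, 57, 65] → cuts [29, 57, 65]

Pooled cuts: [4, 9, 17, 29, 39, 51, 55, 57, 65, 78, 86, 97]

Fragment lengths:
  4→9: 5 bp
  9→17: 8 bp
  17→29: 12 bp
  29→39: 10 bp
  39→51: 12 bp
  51→55: 4 bp
  55→57: 2 bp
  57→65: 8 bp
  65→78: 13 bp
  78→86: 8 bp
  86→97: 11 bp
  97→4 (wrap): 103-97+4 = 10 bp

[2,4,5,8,8,8,10,10,11,12,12,13]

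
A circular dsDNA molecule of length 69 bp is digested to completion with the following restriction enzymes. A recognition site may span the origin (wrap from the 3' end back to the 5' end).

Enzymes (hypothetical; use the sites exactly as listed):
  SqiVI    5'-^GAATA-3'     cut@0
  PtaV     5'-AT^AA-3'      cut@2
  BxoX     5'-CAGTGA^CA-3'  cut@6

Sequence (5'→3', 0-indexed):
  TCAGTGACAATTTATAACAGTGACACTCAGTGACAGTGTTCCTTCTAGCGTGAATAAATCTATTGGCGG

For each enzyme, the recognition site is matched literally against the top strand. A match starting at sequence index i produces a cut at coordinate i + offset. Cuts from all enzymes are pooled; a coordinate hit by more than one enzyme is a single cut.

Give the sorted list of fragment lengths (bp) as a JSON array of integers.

Per-enzyme occurrences:
  SqiVI GAATA/0: at [51] ⇒ [51]
  PtaV ATAA/2: at [13, 53] ⇒ [15, 55]
  BxoX CAGTGACA/6: at [1, 17, 27] ⇒ [7, 23, 33]

All cut coordinates (distinct, sorted): [7, 15, 23, 33, 51, 55]

Fragment lengths:
  7→15: 8 bp
  15→23: 8 bp
  23→33: 10 bp
  33→51: 18 bp
  51→55: 4 bp
  55→7 (wrap): 69-55+7 = 21 bp

[4,8,8,10,18,21]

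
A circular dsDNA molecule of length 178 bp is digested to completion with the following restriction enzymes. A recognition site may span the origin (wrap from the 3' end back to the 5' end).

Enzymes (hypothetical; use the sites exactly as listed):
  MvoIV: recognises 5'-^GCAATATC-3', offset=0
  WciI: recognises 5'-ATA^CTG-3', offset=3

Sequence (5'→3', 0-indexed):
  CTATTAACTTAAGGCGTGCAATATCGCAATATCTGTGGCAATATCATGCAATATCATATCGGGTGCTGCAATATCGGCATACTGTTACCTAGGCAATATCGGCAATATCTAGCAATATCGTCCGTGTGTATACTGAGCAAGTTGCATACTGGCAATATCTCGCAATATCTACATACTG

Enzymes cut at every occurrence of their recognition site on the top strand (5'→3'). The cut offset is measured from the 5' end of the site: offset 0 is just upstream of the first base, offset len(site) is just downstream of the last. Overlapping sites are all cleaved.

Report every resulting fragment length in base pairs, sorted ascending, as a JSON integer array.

[3,8,9,10,10,10,11,12,14,14,16,20,20,21]

Scan for sites:
  MvoIV GCAATATC/0: at [17, 25, 37, 47, 67, 92, 101, 111, 151, 161] ⇒ [17, 25, 37, 47, 67, 92, 101, 111, 151, 161]
  WciI ATACTG/3: at [78, 129, 145, 172] ⇒ [81, 132, 148, 175]

Pooled cuts: [17, 25, 37, 47, 67, 81, 92, 101, 111, 132, 148, 151, 161, 175]

Fragment lengths:
  17→25: 8 bp
  25→37: 12 bp
  37→47: 10 bp
  47→67: 20 bp
  67→81: 14 bp
  81→92: 11 bp
  92→101: 9 bp
  101→111: 10 bp
  111→132: 21 bp
  132→148: 16 bp
  148→151: 3 bp
  151→161: 10 bp
  161→175: 14 bp
  175→17 (wrap): 178-175+17 = 20 bp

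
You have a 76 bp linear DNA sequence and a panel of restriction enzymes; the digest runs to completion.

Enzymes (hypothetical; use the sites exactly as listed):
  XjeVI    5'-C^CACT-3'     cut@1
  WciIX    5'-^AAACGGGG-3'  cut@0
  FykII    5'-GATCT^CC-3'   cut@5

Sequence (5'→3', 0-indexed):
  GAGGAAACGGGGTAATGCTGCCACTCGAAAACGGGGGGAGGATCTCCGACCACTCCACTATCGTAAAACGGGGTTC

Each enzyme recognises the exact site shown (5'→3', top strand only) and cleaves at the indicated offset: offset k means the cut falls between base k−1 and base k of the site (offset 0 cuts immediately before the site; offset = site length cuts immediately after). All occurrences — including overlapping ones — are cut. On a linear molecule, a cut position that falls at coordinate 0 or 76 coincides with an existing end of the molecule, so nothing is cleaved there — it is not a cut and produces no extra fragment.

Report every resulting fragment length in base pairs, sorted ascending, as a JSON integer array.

[4,5,5,7,10,11,17,17]

Per-enzyme occurrences:
  XjeVI (CCACT, off=1): starts [20, 49, 54] → cuts [21, 50, 55]
  WciIX (AAACGGGG, off=0): starts [4, 28, 65] → cuts [4, 28, 65]
  FykII (GATCTCC, off=5): starts [40] → cuts [45]

Pooled cuts: [4, 21, 28, 45, 50, 55, 65]

Fragment lengths:
  [0,4): 4 bp
  [4,21): 17 bp
  [21,28): 7 bp
  [28,45): 17 bp
  [45,50): 5 bp
  [50,55): 5 bp
  [55,65): 10 bp
  [65,76): 11 bp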